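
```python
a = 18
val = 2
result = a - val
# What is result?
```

Trace:
`a = 18` → a = 18
`val = 2` → val = 2
`result = a - val` → result = 16
So result = 16

Answer: 16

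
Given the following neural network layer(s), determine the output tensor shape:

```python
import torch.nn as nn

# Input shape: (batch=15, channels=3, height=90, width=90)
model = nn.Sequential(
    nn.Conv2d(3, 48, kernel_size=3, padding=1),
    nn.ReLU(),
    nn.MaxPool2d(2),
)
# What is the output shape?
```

Input: (15, 3, 90, 90) -> after Conv2d: (15, 48, 90, 90) -> after ReLU: (15, 48, 90, 90) -> Output: (15, 48, 45, 45)

Answer: (15, 48, 45, 45)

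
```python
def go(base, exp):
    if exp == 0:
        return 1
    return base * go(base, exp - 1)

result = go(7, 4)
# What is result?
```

go(7, 4) = 7 * 7 * 7 * 7 = 2401

Answer: 2401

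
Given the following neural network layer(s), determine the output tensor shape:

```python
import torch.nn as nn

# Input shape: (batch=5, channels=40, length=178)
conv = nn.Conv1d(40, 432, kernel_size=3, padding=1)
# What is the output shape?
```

Input: (5, 40, 178) -> Output: (5, 432, 178)

Answer: (5, 432, 178)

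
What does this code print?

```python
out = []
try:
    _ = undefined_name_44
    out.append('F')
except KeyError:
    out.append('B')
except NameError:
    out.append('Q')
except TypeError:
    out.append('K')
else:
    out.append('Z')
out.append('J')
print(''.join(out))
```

Execution trace: 'Q' (except NameError) → 'J' (after the try/except). Output: QJ

Answer: QJ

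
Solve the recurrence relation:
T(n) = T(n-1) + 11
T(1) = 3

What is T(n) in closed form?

Unrolling: T(n) = T(1) + 11·(n-1) = 3 + 11(n-1) = 11n - 8.

Answer: T(n) = 11n - 8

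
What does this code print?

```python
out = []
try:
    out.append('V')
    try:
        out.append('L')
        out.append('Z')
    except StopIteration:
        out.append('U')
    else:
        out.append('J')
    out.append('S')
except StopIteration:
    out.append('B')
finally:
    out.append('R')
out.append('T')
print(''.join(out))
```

Execution trace: 'V' (try body) → 'L' (inner try body) → 'Z' (inner try body, no exception) → 'J' (inner else) → 'S' (try body, no exception) → 'R' (finally) → 'T' (after the try/except). Output: VLZJSRT

Answer: VLZJSRT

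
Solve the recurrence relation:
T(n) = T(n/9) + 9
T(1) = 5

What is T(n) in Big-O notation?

Each step divides n by 9 and adds 9. After log_9(n) steps we reach T(1)=5. So T(n) = 9·log_9(n) + 5 = O(log n).

Answer: O(log n)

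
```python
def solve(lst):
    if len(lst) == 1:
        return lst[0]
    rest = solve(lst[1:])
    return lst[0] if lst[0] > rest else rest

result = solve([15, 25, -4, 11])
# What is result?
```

Recursive max over [15, 25, -4, 11] = 25

Answer: 25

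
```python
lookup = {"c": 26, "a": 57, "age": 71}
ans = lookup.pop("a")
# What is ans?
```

Trace:
`lookup = {"c": 26, "a": 57, "age": 71}` → lookup = {'c': 26, 'a': 57, 'age': 71}
`ans = lookup.pop("a")` → lookup = {'c': 26, 'age': 71}; ans = 57
So ans = 57

Answer: 57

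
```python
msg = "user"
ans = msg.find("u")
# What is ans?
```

Trace:
`msg = "user"` → msg = 'user'
`ans = msg.find("u")` → ans = 0
So ans = 0

Answer: 0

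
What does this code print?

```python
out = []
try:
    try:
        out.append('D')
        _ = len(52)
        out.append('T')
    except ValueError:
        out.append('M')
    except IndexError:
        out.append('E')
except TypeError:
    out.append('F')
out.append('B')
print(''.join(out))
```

Execution trace: 'D' (try body) → 'F' (outer except TypeError) → 'B' (after the try/except). Output: DFB

Answer: DFB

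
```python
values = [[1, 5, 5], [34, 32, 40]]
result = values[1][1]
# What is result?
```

Trace:
`values = [[1, 5, 5], [34, 32, 40]]` → values = [[1, 5, 5], [34, 32, 40]]
`result = values[1][1]` → result = 32
So result = 32

Answer: 32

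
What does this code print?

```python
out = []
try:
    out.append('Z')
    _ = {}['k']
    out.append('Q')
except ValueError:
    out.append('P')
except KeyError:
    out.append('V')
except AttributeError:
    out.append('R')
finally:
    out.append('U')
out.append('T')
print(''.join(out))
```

Execution trace: 'Z' (try body) → 'V' (except KeyError) → 'U' (finally) → 'T' (after the try/except). Output: ZVUT

Answer: ZVUT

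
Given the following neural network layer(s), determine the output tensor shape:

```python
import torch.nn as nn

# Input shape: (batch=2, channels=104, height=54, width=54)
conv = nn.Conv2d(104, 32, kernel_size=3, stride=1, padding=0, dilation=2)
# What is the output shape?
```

Input: (2, 104, 54, 54) -> Output: (2, 32, 50, 50)

Answer: (2, 32, 50, 50)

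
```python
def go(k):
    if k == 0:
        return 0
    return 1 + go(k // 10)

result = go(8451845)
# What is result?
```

Count of digits of 8451845: 7

Answer: 7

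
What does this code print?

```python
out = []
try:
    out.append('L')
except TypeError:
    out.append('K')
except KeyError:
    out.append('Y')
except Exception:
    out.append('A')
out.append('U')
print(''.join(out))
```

Execution trace: 'L' (try body, no exception) → 'U' (after the try/except). Output: LU

Answer: LU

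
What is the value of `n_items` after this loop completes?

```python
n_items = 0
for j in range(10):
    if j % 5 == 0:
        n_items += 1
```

Count numbers divisible by 5 in range(10)
`n_items` takes the values: 0 → 1 → 2

Answer: 2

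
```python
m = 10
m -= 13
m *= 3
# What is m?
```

Trace:
`m = 10` → m = 10
`m -= 13` → m = -3
`m *= 3` → m = -9
So m = -9

Answer: -9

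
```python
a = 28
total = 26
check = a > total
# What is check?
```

Trace:
`a = 28` → a = 28
`total = 26` → total = 26
`check = a > total` → check = True
So check = True

Answer: True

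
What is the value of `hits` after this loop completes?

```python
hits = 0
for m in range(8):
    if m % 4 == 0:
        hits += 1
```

Count numbers divisible by 4 in range(8)
`hits` takes the values: 0 → 1 → 2

Answer: 2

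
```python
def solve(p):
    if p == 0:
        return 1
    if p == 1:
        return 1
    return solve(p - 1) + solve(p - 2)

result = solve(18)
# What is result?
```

Build up from base cases: solve(0)=1, solve(1)=1, solve(2)=2, solve(3)=3, solve(4)=5, solve(5)=8, solve(6)=13, ..., solve(18)=4181

Answer: 4181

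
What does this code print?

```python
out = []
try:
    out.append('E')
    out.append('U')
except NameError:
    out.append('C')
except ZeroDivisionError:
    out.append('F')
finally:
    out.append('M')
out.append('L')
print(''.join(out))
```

Execution trace: 'E' (try body) → 'U' (try body, no exception) → 'M' (finally) → 'L' (after the try/except). Output: EUML

Answer: EUML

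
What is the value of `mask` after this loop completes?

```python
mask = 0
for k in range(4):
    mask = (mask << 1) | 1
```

Build 4 consecutive 1-bits: 0b1111
`mask` takes the values: 0 → 1 → 3 → 7 → 15

Answer: 15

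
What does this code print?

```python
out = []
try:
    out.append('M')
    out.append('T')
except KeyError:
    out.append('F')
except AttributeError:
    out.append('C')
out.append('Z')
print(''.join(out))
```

Execution trace: 'M' (try body) → 'T' (try body, no exception) → 'Z' (after the try/except). Output: MTZ

Answer: MTZ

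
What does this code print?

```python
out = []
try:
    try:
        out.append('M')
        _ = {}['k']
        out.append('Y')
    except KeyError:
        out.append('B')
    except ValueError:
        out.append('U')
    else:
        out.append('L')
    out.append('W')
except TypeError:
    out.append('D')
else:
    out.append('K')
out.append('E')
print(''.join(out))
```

Execution trace: 'M' (inner try body) → 'B' (inner except KeyError) → 'W' (try body, no exception) → 'K' (else) → 'E' (after the try/except). Output: MBWKE

Answer: MBWKE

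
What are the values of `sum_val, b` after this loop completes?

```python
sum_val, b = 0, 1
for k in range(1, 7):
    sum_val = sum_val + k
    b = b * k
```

Sum and factorial of 1 to 6
`sum_val, b` takes the values: (0, 1) → (1, 1) → (3, 1) → (3, 2) → (6, 2) → (6, 6) → (10, 6) → (10, 24) → (15, 24) → (15, 120) → (21, 120) → (21, 720)

Answer: 21, 720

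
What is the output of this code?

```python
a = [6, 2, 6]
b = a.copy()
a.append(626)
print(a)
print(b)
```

Key concept: list.copy() creates independent copy.
Step by step:
`a = [6, 2, 6]` → a = [6, 2, 6]
`b = a.copy()` → b = [6, 2, 6]
`a.append(626)` → a = [6, 2, 6, 626]
`print(a)` → prints [6, 2, 6, 626]
`print(b)` → prints [6, 2, 6]

Answer:
[6, 2, 6, 626]
[6, 2, 6]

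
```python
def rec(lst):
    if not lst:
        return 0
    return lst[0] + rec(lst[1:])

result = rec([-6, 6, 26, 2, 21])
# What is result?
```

(-6) + 6 + 26 + 2 + 21 + 0 = 49

Answer: 49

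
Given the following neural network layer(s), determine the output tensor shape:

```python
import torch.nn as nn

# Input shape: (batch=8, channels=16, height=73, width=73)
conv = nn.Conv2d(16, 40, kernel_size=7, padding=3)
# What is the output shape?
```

Input: (8, 16, 73, 73) -> Output: (8, 40, 73, 73)

Answer: (8, 40, 73, 73)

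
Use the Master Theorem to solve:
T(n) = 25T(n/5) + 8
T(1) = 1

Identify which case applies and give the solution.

a=25, b=5, f(n)=8. log_5(25) = 2. Since c=0 < 2, Case 1 applies: T(n) = Θ(n^log_b(a)) = O(n^2).

Answer: O(n^2) - Case 1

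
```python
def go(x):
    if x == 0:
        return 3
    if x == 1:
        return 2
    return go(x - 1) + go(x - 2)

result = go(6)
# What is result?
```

Build up from base cases: go(0)=3, go(1)=2, go(2)=5, go(3)=7, go(4)=12, go(5)=19, go(6)=31

Answer: 31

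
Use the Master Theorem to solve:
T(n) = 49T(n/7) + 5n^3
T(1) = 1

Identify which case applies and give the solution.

a=49, b=7, f(n)=5n^3. log_7(49) = 2. Since c=3 > 2 and the regularity condition holds (49(n/7)^3 = (49/7^3)n^3 with 49/7^3 < 1), Case 3 applies: T(n) = Θ(f(n)) = O(n^3).

Answer: O(n^3) - Case 3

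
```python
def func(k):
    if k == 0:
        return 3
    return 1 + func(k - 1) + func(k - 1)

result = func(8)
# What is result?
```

func(k) = 1 + 2·func(k-1), func(0)=3. Closed form: (3+1)·2^8 - 1 = 1023.

Answer: 1023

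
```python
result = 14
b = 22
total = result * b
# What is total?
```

Trace:
`result = 14` → result = 14
`b = 22` → b = 22
`total = result * b` → total = 308
So total = 308

Answer: 308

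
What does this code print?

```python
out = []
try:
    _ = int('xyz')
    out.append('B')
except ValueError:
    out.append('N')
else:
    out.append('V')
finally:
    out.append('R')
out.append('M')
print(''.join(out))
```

Execution trace: 'N' (except ValueError) → 'R' (finally) → 'M' (after the try/except). Output: NRM

Answer: NRM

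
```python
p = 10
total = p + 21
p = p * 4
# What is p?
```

Trace:
`p = 10` → p = 10
`total = p + 21` → total = 31
`p = p * 4` → p = 40
So p = 40

Answer: 40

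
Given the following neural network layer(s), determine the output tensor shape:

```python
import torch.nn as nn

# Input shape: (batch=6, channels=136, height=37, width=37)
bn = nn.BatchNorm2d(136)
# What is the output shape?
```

Input: (6, 136, 37, 37) -> Output: (6, 136, 37, 37)

Answer: (6, 136, 37, 37)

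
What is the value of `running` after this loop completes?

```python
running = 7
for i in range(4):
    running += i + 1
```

Start at 7, add 1 to 4 = 17
`running` takes the values: 7 → 8 → 10 → 13 → 17

Answer: 17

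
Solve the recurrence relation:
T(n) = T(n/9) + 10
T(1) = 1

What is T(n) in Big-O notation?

Each step divides n by 9 and adds 10. After log_9(n) steps we reach T(1)=1. So T(n) = 10·log_9(n) + 1 = O(log n).

Answer: O(log n)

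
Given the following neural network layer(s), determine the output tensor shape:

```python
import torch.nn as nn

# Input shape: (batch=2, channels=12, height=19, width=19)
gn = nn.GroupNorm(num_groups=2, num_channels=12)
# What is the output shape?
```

Input: (2, 12, 19, 19) -> Output: (2, 12, 19, 19)

Answer: (2, 12, 19, 19)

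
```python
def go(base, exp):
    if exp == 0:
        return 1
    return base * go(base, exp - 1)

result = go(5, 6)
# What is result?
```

go(5, 6) = 5 * 5 * 5 * 5 * 5 * 5 = 15625

Answer: 15625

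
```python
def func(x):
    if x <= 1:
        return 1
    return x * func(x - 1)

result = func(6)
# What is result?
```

func(6) = 6 * 5 * 4 * 3 * 2 * 1 = 720

Answer: 720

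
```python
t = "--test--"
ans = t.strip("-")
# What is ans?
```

Trace:
`t = "--test--"` → t = '--test--'
`ans = t.strip("-")` → ans = 'test'
So ans = 'test'

Answer: 'test'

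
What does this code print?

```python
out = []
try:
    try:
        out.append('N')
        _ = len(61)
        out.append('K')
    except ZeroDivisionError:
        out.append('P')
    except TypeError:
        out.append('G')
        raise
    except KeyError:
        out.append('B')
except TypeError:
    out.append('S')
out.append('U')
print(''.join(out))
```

Execution trace: 'N' (inner try body) → 'G' (inner except TypeError) → 'S' (outer except TypeError) → 'U' (after the try/except). Output: NGSU

Answer: NGSU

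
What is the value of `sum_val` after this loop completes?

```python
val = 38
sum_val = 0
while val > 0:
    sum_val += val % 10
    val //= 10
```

Sum digits of 38
`sum_val` takes the values: 0 → 8 → 11

Answer: 11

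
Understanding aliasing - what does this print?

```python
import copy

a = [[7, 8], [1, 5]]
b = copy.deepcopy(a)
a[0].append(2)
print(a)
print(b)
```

Key concept: deep copy is fully independent.
Step by step:
`a = [[7, 8], [1, 5]]` → a = [[7, 8], [1, 5]]
`b = copy.deepcopy(a)` → b = [[7, 8], [1, 5]]
`a[0].append(2)` → a = [[7, 8, 2], [1, 5]]
`print(a)` → prints [[7, 8, 2], [1, 5]]
`print(b)` → prints [[7, 8], [1, 5]]

Answer:
[[7, 8, 2], [1, 5]]
[[7, 8], [1, 5]]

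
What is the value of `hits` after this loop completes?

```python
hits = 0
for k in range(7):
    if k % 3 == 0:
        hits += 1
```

Count numbers divisible by 3 in range(7)
`hits` takes the values: 0 → 1 → 2 → 3

Answer: 3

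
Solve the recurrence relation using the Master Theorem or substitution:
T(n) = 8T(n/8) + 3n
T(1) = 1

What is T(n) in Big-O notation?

By Master Theorem: a=8, b=8, f(n)=3n. Since log_8(8) = 1 and f(n) = Θ(n^1), Case 2 applies. T(n) = O(n log n).

Answer: O(n log n)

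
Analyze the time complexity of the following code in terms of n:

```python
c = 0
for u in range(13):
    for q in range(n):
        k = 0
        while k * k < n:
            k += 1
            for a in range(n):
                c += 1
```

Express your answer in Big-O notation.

Each loop level contributes: 1 × n × √n × n. Multiplying the contributions gives O(n^2√n).

Answer: O(n^2√n)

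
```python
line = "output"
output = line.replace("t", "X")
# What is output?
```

Trace:
`line = "output"` → line = 'output'
`output = line.replace("t", "X")` → output = 'ouXpuX'
So output = 'ouXpuX'

Answer: 'ouXpuX'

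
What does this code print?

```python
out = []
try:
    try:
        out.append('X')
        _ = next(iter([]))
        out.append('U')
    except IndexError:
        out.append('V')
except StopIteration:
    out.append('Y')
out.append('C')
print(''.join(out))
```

Execution trace: 'X' (try body) → 'Y' (outer except StopIteration) → 'C' (after the try/except). Output: XYC

Answer: XYC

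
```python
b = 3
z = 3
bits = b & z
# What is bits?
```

Trace:
`b = 3` → b = 3
`z = 3` → z = 3
`bits = b & z` → bits = 3
So bits = 3

Answer: 3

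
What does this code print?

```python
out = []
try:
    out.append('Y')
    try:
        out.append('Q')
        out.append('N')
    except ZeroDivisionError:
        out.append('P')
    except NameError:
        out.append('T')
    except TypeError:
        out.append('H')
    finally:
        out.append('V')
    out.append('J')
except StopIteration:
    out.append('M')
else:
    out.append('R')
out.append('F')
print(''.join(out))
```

Execution trace: 'Y' (try body) → 'Q' (inner try body) → 'N' (inner try body, no exception) → 'V' (inner finally) → 'J' (try body, no exception) → 'R' (else) → 'F' (after the try/except). Output: YQNVJRF

Answer: YQNVJRF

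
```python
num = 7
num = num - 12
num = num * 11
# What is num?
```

Trace:
`num = 7` → num = 7
`num = num - 12` → num = -5
`num = num * 11` → num = -55
So num = -55

Answer: -55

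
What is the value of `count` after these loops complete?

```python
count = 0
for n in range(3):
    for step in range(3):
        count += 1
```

3 * 3 = 9
`count` takes the values: 0 → 1 → 2 → 3 → 4 → 5 → 6 → 7 → 8 → 9

Answer: 9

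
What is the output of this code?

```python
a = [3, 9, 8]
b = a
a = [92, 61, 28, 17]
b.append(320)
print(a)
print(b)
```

Key concept: rebinding vs mutation: a is rebound to a new list, b still points at the original.
Step by step:
`a = [3, 9, 8]` → a = [3, 9, 8]
`b = a` → b = [3, 9, 8] (same object as a)
`a = [92, 61, 28, 17]` → a = [92, 61, 28, 17]
`b.append(320)` → b = [3, 9, 8, 320]
`print(a)` → prints [92, 61, 28, 17]
`print(b)` → prints [3, 9, 8, 320]

Answer:
[92, 61, 28, 17]
[3, 9, 8, 320]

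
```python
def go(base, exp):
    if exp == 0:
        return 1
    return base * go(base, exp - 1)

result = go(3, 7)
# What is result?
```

go(3, 7) = 3 * 3 * 3 * 3 * 3 * 3 * 3 = 2187

Answer: 2187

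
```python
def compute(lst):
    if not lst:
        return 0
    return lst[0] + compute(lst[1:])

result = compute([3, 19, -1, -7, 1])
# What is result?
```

3 + 19 + (-1) + (-7) + 1 + 0 = 15

Answer: 15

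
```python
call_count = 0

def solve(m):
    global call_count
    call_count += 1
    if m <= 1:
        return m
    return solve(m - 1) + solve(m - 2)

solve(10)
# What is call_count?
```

Calls(m) = 1 + Calls(m-1) + Calls(m-2); Calls(0)=Calls(1)=1. For m=10 this gives 177.

Answer: 177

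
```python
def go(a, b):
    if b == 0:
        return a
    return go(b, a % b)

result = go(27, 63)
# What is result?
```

go(27, 63) -> go(63, 27) -> go(27, 9) -> go(9, 0) -> 9

Answer: 9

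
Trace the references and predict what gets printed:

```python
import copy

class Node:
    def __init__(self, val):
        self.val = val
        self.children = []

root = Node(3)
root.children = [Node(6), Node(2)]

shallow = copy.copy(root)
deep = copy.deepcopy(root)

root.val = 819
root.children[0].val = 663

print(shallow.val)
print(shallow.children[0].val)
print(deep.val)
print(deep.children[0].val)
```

Key concept: deep copy with custom objects.
Step by step:
`root = Node(3)` → root = Node(val=3, children=[])
`root.children = [Node(6), Node(2)]` → root = Node(val=3, children=[Node(val=6, children=[]), Node(val=2, children=[])])
`shallow = copy.copy(root)` → shallow = Node(val=3, children=[Node(val=6, children=[]), Node(val=2, children=[])])
`deep = copy.deepcopy(root)` → deep = Node(val=3, children=[Node(val=6, children=[]), Node(val=2, children=[])])
`root.val = 819` → root = Node(val=819, children=[Node(val=6, children=[]), Node(val=2, children=[])])
`root.children[0].val = 663` → root = Node(val=819, children=[Node(val=663, children=[]), Node(val=2, children=[])]); shallow = Node(val=3, children=[Node(val=663, children=[]), Node(val=2, children=[])])
`print(shallow.val)` → prints 3
`print(shallow.children[0].val)` → prints 663
`print(deep.val)` → prints 3
`print(deep.children[0].val)` → prints 6

Answer:
3
663
3
6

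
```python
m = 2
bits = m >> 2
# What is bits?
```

Trace:
`m = 2` → m = 2
`bits = m >> 2` → bits = 0
So bits = 0

Answer: 0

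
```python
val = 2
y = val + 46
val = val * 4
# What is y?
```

Trace:
`val = 2` → val = 2
`y = val + 46` → y = 48
`val = val * 4` → val = 8
So y = 48

Answer: 48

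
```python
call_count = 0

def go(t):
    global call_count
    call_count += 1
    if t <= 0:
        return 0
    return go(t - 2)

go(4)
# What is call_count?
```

Linear recursion stepping by 2: 3 calls from t=4 down to ≤0.

Answer: 3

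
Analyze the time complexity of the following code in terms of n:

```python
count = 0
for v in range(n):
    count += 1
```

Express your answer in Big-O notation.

Each loop level contributes: n. Multiplying the contributions gives O(n).

Answer: O(n)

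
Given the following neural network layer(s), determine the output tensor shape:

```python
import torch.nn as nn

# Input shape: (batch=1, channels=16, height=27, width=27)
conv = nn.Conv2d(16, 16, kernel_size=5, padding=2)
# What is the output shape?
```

Input: (1, 16, 27, 27) -> Output: (1, 16, 27, 27)

Answer: (1, 16, 27, 27)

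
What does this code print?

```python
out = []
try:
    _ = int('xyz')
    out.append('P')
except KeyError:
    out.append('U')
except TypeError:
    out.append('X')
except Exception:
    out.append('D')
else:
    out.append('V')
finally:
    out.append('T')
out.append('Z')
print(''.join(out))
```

Execution trace: 'D' (except Exception) → 'T' (finally) → 'Z' (after the try/except). Output: DTZ

Answer: DTZ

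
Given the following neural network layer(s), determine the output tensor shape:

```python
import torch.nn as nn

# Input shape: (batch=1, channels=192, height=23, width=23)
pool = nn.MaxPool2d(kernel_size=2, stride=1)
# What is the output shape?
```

Input: (1, 192, 23, 23) -> Output: (1, 192, 22, 22)

Answer: (1, 192, 22, 22)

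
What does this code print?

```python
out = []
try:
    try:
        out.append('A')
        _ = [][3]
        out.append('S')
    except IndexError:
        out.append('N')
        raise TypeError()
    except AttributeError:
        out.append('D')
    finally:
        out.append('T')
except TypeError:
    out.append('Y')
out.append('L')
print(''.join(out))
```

Execution trace: 'A' (try body) → 'N' (except IndexError) → 'T' (finally) → 'Y' (outer except TypeError) → 'L' (after the try/except). Output: ANTYL

Answer: ANTYL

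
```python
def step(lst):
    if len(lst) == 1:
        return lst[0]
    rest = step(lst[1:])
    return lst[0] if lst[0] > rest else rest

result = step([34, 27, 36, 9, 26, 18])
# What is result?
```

Recursive max over [34, 27, 36, 9, 26, 18] = 36

Answer: 36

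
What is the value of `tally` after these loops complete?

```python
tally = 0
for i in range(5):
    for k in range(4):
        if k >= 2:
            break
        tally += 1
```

Inner breaks at 2, outer runs 5 times
`tally` takes the values: 0 → 1 → 2 → 3 → 4 → 5 → 6 → 7 → 8 → 9 → 10

Answer: 10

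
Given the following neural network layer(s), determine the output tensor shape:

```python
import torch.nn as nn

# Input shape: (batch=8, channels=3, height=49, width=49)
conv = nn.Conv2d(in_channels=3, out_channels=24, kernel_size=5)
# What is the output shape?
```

Input: (8, 3, 49, 49) -> Output: (8, 24, 45, 45)

Answer: (8, 24, 45, 45)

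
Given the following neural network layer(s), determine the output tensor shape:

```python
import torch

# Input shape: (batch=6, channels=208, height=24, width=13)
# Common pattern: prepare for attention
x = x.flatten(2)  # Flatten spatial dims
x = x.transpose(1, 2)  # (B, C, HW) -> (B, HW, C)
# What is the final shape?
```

Input: (6, 208, 24, 13) -> after flatten(2): (6, 208, 312) -> Output: (6, 312, 208)

Answer: (6, 312, 208)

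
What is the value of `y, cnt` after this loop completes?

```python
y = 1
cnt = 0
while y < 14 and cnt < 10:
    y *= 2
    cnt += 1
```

Double until >= 14 or 10 iterations
`y, cnt` takes the values: (1, 0) → (2, 0) → (2, 1) → (4, 1) → (4, 2) → (8, 2) → (8, 3) → (16, 3) → (16, 4)

Answer: 16, 4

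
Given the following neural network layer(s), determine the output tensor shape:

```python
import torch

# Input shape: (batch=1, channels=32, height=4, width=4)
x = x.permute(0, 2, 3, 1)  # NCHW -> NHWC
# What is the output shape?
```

Input: (1, 32, 4, 4) -> Output: (1, 4, 4, 32)

Answer: (1, 4, 4, 32)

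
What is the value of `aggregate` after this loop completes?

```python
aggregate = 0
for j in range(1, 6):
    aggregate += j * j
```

Sum of squares 1² to 5² = 55
`aggregate` takes the values: 0 → 1 → 5 → 14 → 30 → 55

Answer: 55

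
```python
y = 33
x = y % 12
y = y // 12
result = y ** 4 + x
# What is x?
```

Trace:
`y = 33` → y = 33
`x = y % 12` → x = 9
`y = y // 12` → y = 2
`result = y ** 4 + x` → result = 25
So x = 9

Answer: 9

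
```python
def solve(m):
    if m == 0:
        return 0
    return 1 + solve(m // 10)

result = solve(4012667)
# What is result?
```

Count of digits of 4012667: 7

Answer: 7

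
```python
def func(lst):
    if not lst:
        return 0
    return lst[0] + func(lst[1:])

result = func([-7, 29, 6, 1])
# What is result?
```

(-7) + 29 + 6 + 1 + 0 = 29

Answer: 29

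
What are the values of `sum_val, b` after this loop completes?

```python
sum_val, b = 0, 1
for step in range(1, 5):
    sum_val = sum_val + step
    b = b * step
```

Sum and factorial of 1 to 4
`sum_val, b` takes the values: (0, 1) → (1, 1) → (3, 1) → (3, 2) → (6, 2) → (6, 6) → (10, 6) → (10, 24)

Answer: 10, 24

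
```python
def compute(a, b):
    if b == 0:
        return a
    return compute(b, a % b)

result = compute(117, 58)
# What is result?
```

compute(117, 58) -> compute(58, 1) -> compute(1, 0) -> 1

Answer: 1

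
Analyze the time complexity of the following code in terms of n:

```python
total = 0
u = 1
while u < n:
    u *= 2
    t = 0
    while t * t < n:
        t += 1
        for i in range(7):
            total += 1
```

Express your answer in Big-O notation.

Each loop level contributes: log n × √n × 1. Multiplying the contributions gives O(√n log n).

Answer: O(√n log n)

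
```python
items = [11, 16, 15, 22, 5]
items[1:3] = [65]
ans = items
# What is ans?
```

Trace:
`items = [11, 16, 15, 22, 5]` → items = [11, 16, 15, 22, 5]
`items[1:3] = [65]` → items = [11, 65, 22, 5]
`ans = items` → ans = [11, 65, 22, 5]
So ans = [11, 65, 22, 5]

Answer: [11, 65, 22, 5]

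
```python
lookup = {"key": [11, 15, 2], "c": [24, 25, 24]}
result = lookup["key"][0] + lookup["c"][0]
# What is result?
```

Trace:
`lookup = {"key": [11, 15, 2], "c": [24, 25, 24]}` → lookup = {'key': [11, 15, 2], 'c': [24, 25, 24]}
`result = lookup["key"][0] + lookup["c"][0]` → result = 35
So result = 35

Answer: 35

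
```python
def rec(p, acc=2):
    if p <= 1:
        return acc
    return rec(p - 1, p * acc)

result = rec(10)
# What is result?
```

Accumulator trace (n, acc): (10, 2) -> (9, 20) -> (8, 180) -> (7, 1440) -> (6, 10080) -> (5, 60480) -> (4, 302400) -> (3, 1209600) -> (2, 3628800) -> (1, 7257600) -> return 7257600

Answer: 7257600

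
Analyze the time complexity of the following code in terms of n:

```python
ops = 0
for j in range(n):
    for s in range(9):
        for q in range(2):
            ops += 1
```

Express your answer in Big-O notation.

Each loop level contributes: n × 1 × 1. Multiplying the contributions gives O(n).

Answer: O(n)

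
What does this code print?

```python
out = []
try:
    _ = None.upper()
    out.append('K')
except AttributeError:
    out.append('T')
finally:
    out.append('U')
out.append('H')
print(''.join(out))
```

Execution trace: 'T' (except AttributeError) → 'U' (finally) → 'H' (after the try/except). Output: TUH

Answer: TUH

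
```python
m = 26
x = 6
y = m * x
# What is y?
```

Trace:
`m = 26` → m = 26
`x = 6` → x = 6
`y = m * x` → y = 156
So y = 156

Answer: 156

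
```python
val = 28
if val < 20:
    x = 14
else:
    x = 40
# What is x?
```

Trace:
`val = 28` → val = 28
`if val < 20: ...` → val < 20 is False, take else branch → x = 40
So x = 40

Answer: 40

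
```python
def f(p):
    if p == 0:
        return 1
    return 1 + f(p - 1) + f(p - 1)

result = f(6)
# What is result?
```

f(p) = 1 + 2·f(p-1), f(0)=1. Closed form: (1+1)·2^6 - 1 = 127.

Answer: 127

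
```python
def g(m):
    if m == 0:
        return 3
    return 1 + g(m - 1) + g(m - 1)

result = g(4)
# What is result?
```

g(m) = 1 + 2·g(m-1), g(0)=3. Closed form: (3+1)·2^4 - 1 = 63.

Answer: 63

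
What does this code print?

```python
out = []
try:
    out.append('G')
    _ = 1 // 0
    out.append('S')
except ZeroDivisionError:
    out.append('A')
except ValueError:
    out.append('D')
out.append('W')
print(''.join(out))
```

Execution trace: 'G' (try body) → 'A' (except ZeroDivisionError) → 'W' (after the try/except). Output: GAW

Answer: GAW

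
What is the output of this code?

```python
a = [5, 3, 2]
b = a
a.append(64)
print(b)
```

Key concept: basic list aliasing.
Step by step:
`a = [5, 3, 2]` → a = [5, 3, 2]
`b = a` → b = [5, 3, 2] (same object as a)
`a.append(64)` → a = [5, 3, 2, 64] (same object as b); b = [5, 3, 2, 64] (same object as a)
`print(b)` → prints [5, 3, 2, 64]

Answer: [5, 3, 2, 64]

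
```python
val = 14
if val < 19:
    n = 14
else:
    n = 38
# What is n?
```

Trace:
`val = 14` → val = 14
`if val < 19: ...` → val < 19 is True → n = 14
So n = 14

Answer: 14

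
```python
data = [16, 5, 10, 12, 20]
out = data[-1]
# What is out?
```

Trace:
`data = [16, 5, 10, 12, 20]` → data = [16, 5, 10, 12, 20]
`out = data[-1]` → out = 20
So out = 20

Answer: 20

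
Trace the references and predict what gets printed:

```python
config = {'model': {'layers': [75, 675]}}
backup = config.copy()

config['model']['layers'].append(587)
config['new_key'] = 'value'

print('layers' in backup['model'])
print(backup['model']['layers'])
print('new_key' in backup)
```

Key concept: shallow copy gotcha with nested dict.
Step by step:
`config = {'model': {'layers': [75, 675]}}` → config = {'model': {'layers': [75, 675]}}
`backup = config.copy()` → backup = {'model': {'layers': [75, 675]}}
`config['model']['layers'].append(587)` → config = {'model': {'layers': [75, 675, 587]}}; backup = {'model': {'layers': [75, 675, 587]}}
`config['new_key'] = 'value'` → config = {'model': {'layers': [75, 675, 587]}, 'new_key': 'value'}
`print('layers' in backup['model'])` → prints True
`print(backup['model']['layers'])` → prints [75, 675, 587]
`print('new_key' in backup)` → prints False

Answer:
True
[75, 675, 587]
False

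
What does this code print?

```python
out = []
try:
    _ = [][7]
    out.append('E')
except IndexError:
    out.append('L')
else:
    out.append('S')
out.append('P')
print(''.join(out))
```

Execution trace: 'L' (except IndexError) → 'P' (after the try/except). Output: LP

Answer: LP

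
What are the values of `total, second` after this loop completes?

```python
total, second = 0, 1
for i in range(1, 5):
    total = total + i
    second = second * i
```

Sum and factorial of 1 to 4
`total, second` takes the values: (0, 1) → (1, 1) → (3, 1) → (3, 2) → (6, 2) → (6, 6) → (10, 6) → (10, 24)

Answer: 10, 24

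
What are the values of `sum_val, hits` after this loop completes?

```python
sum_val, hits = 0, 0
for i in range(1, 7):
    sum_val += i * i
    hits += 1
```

Sum of squares and count
`sum_val, hits` takes the values: (0, 0) → (1, 0) → (1, 1) → (5, 1) → (5, 2) → (14, 2) → (14, 3) → (30, 3) → (30, 4) → (55, 4) → (55, 5) → (91, 5) → (91, 6)

Answer: 91, 6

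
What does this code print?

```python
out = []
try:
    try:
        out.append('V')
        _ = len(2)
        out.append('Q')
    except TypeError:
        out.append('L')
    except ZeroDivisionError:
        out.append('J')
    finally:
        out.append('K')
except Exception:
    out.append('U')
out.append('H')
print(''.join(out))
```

Execution trace: 'V' (inner try body) → 'L' (inner except TypeError) → 'K' (inner finally) → 'H' (after the try/except). Output: VLKH

Answer: VLKH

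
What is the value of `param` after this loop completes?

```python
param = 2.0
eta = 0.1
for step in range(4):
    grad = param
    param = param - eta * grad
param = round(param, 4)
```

Gradient descent: w = 2.0 * (1 - 0.1)^4
`param` takes the values: 2.0 → 1.8 → 1.62 → 1.458 → 1.3122

Answer: 1.3122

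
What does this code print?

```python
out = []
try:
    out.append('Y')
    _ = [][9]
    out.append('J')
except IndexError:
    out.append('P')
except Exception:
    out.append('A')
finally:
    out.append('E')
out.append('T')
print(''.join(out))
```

Execution trace: 'Y' (try body) → 'P' (except IndexError) → 'E' (finally) → 'T' (after the try/except). Output: YPET

Answer: YPET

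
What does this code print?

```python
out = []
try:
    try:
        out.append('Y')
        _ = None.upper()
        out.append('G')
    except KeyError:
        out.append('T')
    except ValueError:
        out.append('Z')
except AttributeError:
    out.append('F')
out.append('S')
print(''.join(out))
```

Execution trace: 'Y' (inner try body) → 'F' (outer except AttributeError) → 'S' (after the try/except). Output: YFS

Answer: YFS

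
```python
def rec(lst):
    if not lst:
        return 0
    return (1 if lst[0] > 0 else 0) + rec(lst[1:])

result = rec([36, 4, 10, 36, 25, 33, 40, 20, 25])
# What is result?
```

Count of positive elements in [36, 4, 10, 36, 25, 33, 40, 20, 25] = 9

Answer: 9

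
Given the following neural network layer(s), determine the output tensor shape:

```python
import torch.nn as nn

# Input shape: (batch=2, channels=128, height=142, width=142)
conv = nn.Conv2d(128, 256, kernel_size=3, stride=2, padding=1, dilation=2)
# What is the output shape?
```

Input: (2, 128, 142, 142) -> Output: (2, 256, 70, 70)

Answer: (2, 256, 70, 70)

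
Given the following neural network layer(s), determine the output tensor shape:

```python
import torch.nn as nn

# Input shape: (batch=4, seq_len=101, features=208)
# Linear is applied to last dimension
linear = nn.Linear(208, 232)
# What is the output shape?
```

Input: (4, 101, 208) -> Output: (4, 101, 232)

Answer: (4, 101, 232)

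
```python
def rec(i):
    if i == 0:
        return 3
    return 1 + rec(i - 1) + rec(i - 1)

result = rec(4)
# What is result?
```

rec(i) = 1 + 2·rec(i-1), rec(0)=3. Closed form: (3+1)·2^4 - 1 = 63.

Answer: 63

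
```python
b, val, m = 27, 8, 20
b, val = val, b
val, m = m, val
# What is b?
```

Trace:
`b, val, m = 27, 8, 20` → b = 27; val = 8; m = 20
`b, val = val, b` → b = 8; val = 27
`val, m = m, val` → val = 20; m = 27
So b = 8

Answer: 8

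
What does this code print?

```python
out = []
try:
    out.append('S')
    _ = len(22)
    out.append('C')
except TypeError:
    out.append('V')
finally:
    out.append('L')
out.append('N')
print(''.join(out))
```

Execution trace: 'S' (try body) → 'V' (except TypeError) → 'L' (finally) → 'N' (after the try/except). Output: SVLN

Answer: SVLN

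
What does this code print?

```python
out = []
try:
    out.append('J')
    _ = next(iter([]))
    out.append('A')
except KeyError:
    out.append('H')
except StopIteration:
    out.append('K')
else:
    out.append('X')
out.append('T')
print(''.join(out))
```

Execution trace: 'J' (try body) → 'K' (except StopIteration) → 'T' (after the try/except). Output: JKT

Answer: JKT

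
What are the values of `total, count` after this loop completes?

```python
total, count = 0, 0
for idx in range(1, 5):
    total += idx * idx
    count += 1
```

Sum of squares and count
`total, count` takes the values: (0, 0) → (1, 0) → (1, 1) → (5, 1) → (5, 2) → (14, 2) → (14, 3) → (30, 3) → (30, 4)

Answer: 30, 4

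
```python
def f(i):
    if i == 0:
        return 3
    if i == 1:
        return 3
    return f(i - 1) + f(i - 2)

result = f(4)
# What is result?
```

Build up from base cases: f(0)=3, f(1)=3, f(2)=6, f(3)=9, f(4)=15

Answer: 15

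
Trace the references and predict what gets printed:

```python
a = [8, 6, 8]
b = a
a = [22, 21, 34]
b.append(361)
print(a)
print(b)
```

Key concept: rebinding vs mutation: a is rebound to a new list, b still points at the original.
Step by step:
`a = [8, 6, 8]` → a = [8, 6, 8]
`b = a` → b = [8, 6, 8] (same object as a)
`a = [22, 21, 34]` → a = [22, 21, 34]
`b.append(361)` → b = [8, 6, 8, 361]
`print(a)` → prints [22, 21, 34]
`print(b)` → prints [8, 6, 8, 361]

Answer:
[22, 21, 34]
[8, 6, 8, 361]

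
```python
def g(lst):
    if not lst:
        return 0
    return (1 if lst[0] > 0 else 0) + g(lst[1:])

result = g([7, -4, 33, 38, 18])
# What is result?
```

Count of positive elements in [7, -4, 33, 38, 18] = 4

Answer: 4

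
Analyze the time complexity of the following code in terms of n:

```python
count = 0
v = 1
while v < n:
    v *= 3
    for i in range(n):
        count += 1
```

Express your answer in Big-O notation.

Each loop level contributes: log n × n. Multiplying the contributions gives O(n log n).

Answer: O(n log n)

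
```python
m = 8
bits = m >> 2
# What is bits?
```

Trace:
`m = 8` → m = 8
`bits = m >> 2` → bits = 2
So bits = 2

Answer: 2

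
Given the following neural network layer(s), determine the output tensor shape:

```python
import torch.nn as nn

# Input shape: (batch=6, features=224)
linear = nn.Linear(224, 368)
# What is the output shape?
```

Input: (6, 224) -> Output: (6, 368)

Answer: (6, 368)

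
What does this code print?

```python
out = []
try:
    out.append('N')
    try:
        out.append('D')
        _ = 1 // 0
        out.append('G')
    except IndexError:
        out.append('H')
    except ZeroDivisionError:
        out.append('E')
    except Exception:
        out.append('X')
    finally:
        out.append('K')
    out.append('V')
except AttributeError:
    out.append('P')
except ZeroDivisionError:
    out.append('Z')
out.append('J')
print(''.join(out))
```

Execution trace: 'N' (try body) → 'D' (inner try body) → 'E' (inner except ZeroDivisionError) → 'K' (inner finally) → 'V' (try body, no exception) → 'J' (after the try/except). Output: NDEKVJ

Answer: NDEKVJ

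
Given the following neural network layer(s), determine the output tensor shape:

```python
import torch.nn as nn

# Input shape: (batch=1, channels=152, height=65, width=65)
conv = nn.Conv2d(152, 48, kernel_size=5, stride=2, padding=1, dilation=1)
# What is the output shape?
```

Input: (1, 152, 65, 65) -> Output: (1, 48, 32, 32)

Answer: (1, 48, 32, 32)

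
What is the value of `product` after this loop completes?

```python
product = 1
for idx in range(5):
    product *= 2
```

2^5 = 32
`product` takes the values: 1 → 2 → 4 → 8 → 16 → 32

Answer: 32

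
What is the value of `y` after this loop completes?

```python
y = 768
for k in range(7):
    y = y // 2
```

Halve 7 times: 768 // 2^7 = 6
`y` takes the values: 768 → 384 → 192 → 96 → 48 → 24 → 12 → 6

Answer: 6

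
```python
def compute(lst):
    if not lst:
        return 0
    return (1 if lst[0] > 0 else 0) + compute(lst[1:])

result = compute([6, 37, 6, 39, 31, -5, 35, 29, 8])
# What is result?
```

Count of positive elements in [6, 37, 6, 39, 31, -5, 35, 29, 8] = 8

Answer: 8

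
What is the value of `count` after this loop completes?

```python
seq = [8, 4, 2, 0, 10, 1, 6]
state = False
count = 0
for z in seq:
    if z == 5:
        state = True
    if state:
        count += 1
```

Count elements after first 5 in [8, 4, 2, 0, 10, 1, 6]
`count` takes the values: 0

Answer: 0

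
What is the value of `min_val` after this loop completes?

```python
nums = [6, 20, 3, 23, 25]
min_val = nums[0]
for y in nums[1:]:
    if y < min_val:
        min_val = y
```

Minimum of [6, 20, 3, 23, 25]
`min_val` takes the values: 6 → 3

Answer: 3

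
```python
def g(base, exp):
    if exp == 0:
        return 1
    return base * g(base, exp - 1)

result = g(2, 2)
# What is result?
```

g(2, 2) = 2 * 2 = 4

Answer: 4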